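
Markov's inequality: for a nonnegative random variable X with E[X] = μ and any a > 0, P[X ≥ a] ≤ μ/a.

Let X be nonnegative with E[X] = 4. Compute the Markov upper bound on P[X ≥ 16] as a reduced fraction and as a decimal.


μ = E[X] = 4, a = 16.
Markov: P[X ≥ 16] ≤ μ/a = (4)/16 = 1/4.
Numerically: ≈ 0.250000.
(Since a = 16 > μ = 4.000000, the bound 1/4 is < 1 and informative.)

P[X ≥ 16] ≤ 1/4 ≈ 0.250000.


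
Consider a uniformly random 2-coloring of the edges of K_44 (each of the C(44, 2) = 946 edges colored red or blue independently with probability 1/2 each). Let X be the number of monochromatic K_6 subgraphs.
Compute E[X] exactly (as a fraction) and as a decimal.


Let X = Σ_S X_S over the C(44, 6) = 7059052 subsets S of size 6, where X_S = 1 if the K_6 on S is monochromatic.
For a fixed S, the K_6 on S has C(6, 2) = 15 edges. P[all 15 edges red] = (1/2)^15, and likewise for blue, so P[monochromatic] = 2·(1/2)^15 = 2^{1 − 15} = 1/16384.
By linearity of expectation: E[X] = C(44, 6) · 2^{1 − 15} = 7059052 · 1/16384 = 1764763/4096.
Numerically: E[X] ≈ 430.85034.

E[X] = C(44,6)·2^(1−C(6,2)) = 1764763/4096 ≈ 430.85034.


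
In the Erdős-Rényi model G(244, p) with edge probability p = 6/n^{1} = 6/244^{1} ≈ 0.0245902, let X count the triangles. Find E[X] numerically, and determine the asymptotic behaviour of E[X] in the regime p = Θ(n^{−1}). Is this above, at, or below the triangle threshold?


Number of potential triangles: C(244, 3) = 2391444.
Each occurs with probability p³ ≈ (0.0245902)³ ≈ 1.48690860e-05.
By linearity: E[X] = C(244, 3)·p³ ≈ 2391444 · 1.48690860e-05 ≈ 35.558586.
Here α = 1, so p = 6/n is exactly at the triangle threshold p ~ 1/n. Asymptotically E[X] → c³/6 = 6³/6 = 36 ≈ 36.000000, a bounded constant. In this regime the triangle count is asymptotically Poisson(c³/6).

E[X] ≈ 35.558586; in regime p = Θ(1/n^{1}) E[X] stays bounded (at the triangle threshold p ~ 1/n).


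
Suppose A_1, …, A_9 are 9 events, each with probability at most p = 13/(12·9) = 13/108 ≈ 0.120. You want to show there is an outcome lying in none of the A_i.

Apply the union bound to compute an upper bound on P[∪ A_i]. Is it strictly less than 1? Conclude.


Union bound: P[∪_{i=1}^{9} A_i] ≤ Σ_i P[A_i] ≤ 9·p = 9·(13/108) = 13/12.
Numerically: 13/12 ≈ 1.083.
Is 13/12 < 1? NO.
Since the bound 13/12 is ≥ 1, the union bound is uninformative here; it does NOT by itself certify existence.

9·p = 13/12 ≈ 1.083; existence NOT certified by the union bound.


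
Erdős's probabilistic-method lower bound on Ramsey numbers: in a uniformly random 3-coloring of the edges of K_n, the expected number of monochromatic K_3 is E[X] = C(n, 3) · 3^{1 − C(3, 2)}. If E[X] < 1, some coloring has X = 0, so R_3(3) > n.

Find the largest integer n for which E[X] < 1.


We need C(n, 3) · 3^{1 − 3} < 1, i.e. C(n, 3) < 3^{3 − 1} = 9.
Check values of n near the boundary:
  n = 3: C(3, 3) = 1; 1 < 9? YES
  n = 4: C(4, 3) = 4; 4 < 9? YES
  n = 5: C(5, 3) = 10; 10 < 9? NO
  n = 6: C(6, 3) = 20; 20 < 9? NO
  n = 7: C(7, 3) = 35; 35 < 9? NO
The largest n with C(n, 3) < 9 is n = 4 (where E[X] = 4/9 ≈ 0.444444). Hence R_3(3) > 4, i.e. R_3(3) ≥ 5.

Largest n = 4; hence R_3(3) > 4.


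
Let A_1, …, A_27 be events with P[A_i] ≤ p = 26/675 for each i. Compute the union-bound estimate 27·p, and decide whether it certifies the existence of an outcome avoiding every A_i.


Union bound: P[∪_{i=1}^{27} A_i] ≤ Σ_i P[A_i] ≤ 27·p = 27·(26/675) = 26/25.
Numerically: 26/25 ≈ 1.0400000.
Is 26/25 < 1? NO.
Since the bound 26/25 is ≥ 1, the union bound is uninformative here; it does NOT by itself certify existence.

27·p = 26/25 ≈ 1.0400000; existence NOT certified by the union bound.


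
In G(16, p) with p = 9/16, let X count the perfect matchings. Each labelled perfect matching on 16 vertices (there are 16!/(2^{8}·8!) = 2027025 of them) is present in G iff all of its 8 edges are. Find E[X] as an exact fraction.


K_16 has 16!/(2^{8}·8!) = 2027025 labelled perfect matchings.
For each such perfect matching H, let X_H = 1 if all 8 edges of H are present in G. Then P[X_H = 1] = p^{8} = (9/16)^{8} = 43046721/4294967296.
By linearity of expectation: E[X] = Σ_H E[X_H] = 2027025 · p^{8} = 2027025 · 43046721/4294967296 = 87256779635025/4294967296.
Numerically: E[X] ≈ 2.032e+04.

E[X] = 2027025 · (9/16)^{8} = 87256779635025/4294967296 ≈ 2.032e+04.


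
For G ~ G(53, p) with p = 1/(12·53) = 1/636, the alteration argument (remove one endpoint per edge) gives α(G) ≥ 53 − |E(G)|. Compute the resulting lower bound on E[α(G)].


E[|E(G)|] = C(53, 2)·p = 1378 · (1/636) = 13/6.
E[α(G)] ≥ n − E[|E(G)|] = 53 − 13/6 = 305/6.
Numerically: ≈ 50.8333.
(This is only a lower bound; the true E[α(G)] may be larger.)

E[α(G)] ≥ 305/6 ≈ 50.8333.


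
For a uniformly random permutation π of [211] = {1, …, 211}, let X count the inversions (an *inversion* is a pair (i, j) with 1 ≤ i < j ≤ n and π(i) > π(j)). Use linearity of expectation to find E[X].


Write X = Σ X_I over the C(211, 2) = 22155 pairs i < j, with X_I the indicator of one inversion.
There are 22155 indicators.
For each fixed pair i < j, the values π(i) and π(j) are two distinct elements of {1, …, 211} in uniformly random order; by symmetry P[π(i) > π(j)] = 1/2.
By linearity: E[X] = 22155 · (1/2) = C(211, 2) · (1/2) = 22155/2 = 22155/2 ≈ 11077.50000.

E[X] = 22155/2 = 11077.50000.


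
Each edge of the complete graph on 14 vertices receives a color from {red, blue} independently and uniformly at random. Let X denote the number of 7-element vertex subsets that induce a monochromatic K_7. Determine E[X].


Let X = Σ_S X_S over the C(14, 7) = 3432 subsets S of size 7, where X_S = 1 if the K_7 on S is monochromatic.
For a fixed S, the K_7 on S has C(7, 2) = 21 edges. P[all 21 edges red] = (1/2)^21, and likewise for blue, so P[monochromatic] = 2·(1/2)^21 = 2^{1 − 21} = 1/1048576.
Summing: E[X] = C(14, 7) · 2^{1 − 21} = 3432 · 1/1048576 = 429/131072.
Numerically: E[X] ≈ 0.003273.

E[X] = C(14,7)·2^(1−C(7,2)) = 429/131072 ≈ 0.003273.


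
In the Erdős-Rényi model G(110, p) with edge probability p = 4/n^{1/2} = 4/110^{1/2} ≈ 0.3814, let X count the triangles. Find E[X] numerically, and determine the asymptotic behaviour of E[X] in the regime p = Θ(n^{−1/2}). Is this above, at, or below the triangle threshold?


Number of potential triangles: C(110, 3) = 215820.
Each occurs with probability p³ ≈ (0.3814)³ ≈ 5.547419e-02.
By linearity: E[X] = C(110, 3)·p³ ≈ 215820 · 5.547419e-02 ≈ 11972.4390.
Since α = 1/2 < 1, p = c/n^{1/2} ≫ 1/n is above the triangle threshold p ~ 1/n. Asymptotically E[X] ~ (c³/6)·n^{3(1−α)} = (4³/6)·n^{1.5} → ∞; triangles are abundant w.h.p.

E[X] ≈ 11972.4390; in regime p = Θ(1/n^{1/2}) E[X] diverges (above the triangle threshold p ~ 1/n).


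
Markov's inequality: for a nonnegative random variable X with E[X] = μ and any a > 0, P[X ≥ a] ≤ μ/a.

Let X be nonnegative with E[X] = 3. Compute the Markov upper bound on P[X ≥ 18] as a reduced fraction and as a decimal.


μ = E[X] = 3, a = 18.
Markov: P[X ≥ 18] ≤ μ/a = (3)/18 = 1/6.
Numerically: ≈ 0.1667.
(Since a = 18 > μ = 3.0000, the bound 1/6 is < 1 and informative.)

P[X ≥ 18] ≤ 1/6 ≈ 0.1667.


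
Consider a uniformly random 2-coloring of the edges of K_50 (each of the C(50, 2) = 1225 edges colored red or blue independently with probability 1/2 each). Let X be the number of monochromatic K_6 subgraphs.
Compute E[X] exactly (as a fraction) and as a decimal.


Let X = Σ_S X_S over the C(50, 6) = 15890700 subsets S of size 6, where X_S = 1 if the K_6 on S is monochromatic.
For a fixed S, the K_6 on S has C(6, 2) = 15 edges. P[all 15 edges red] = (1/2)^15, and likewise for blue, so P[monochromatic] = 2·(1/2)^15 = 2^{1 − 15} = 1/16384.
Summing: E[X] = C(50, 6) · 2^{1 − 15} = 15890700 · 1/16384 = 3972675/4096.
Numerically: E[X] ≈ 969.891.

E[X] = C(50,6)·2^(1−C(6,2)) = 3972675/4096 ≈ 969.891.


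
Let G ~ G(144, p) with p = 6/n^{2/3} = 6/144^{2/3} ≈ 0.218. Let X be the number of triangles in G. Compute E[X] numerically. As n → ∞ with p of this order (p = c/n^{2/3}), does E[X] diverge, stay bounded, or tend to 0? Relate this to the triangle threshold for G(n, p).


Number of potential triangles: C(144, 3) = 487344.
Each occurs with probability p³ ≈ (0.218)³ ≈ 1.04167e-02.
By linearity: E[X] = C(144, 3)·p³ ≈ 487344 · 1.04167e-02 ≈ 5076.500.
Since α = 2/3 < 1, p = c/n^{2/3} ≫ 1/n is above the triangle threshold p ~ 1/n. Asymptotically E[X] ~ (c³/6)·n^{3(1−α)} = (6³/6)·n^{1} → ∞; triangles are abundant w.h.p.

E[X] ≈ 5076.500; in regime p = Θ(1/n^{2/3}) E[X] diverges (above the triangle threshold p ~ 1/n).


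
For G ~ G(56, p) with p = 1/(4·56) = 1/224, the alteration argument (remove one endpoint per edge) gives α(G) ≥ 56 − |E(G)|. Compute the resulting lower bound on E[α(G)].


E[|E(G)|] = C(56, 2)·p = 1540 · (1/224) = 55/8.
E[α(G)] ≥ n − E[|E(G)|] = 56 − 55/8 = 393/8.
Numerically: ≈ 49.1250.
(This is only a lower bound; the true E[α(G)] may be larger.)

E[α(G)] ≥ 393/8 ≈ 49.1250.


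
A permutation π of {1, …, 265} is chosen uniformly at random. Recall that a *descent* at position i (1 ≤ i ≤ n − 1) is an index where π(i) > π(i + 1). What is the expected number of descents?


Write X = Σ X_I over i = 1, …, 264, with X_I the indicator of one descent.
There are 264 indicators.
For each fixed i, the pair (π(i), π(i+1)) is a uniformly random ordered pair of distinct values from {1, …, 265}; by symmetry P[π(i) > π(i+1)] = 1/2.
By linearity: E[X] = 264 · (1/2) = (265 − 1) · (1/2) = 132 ≈ 132.00000.

E[X] = 132 = 132.00000.


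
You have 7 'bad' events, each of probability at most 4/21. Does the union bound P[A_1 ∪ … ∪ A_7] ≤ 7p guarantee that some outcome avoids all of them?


Union bound: P[∪_{i=1}^{7} A_i] ≤ Σ_i P[A_i] ≤ 7·p = 7·(4/21) = 4/3.
Numerically: 4/3 ≈ 1.333333.
Is 4/3 < 1? NO.
Since the bound 4/3 is ≥ 1, the union bound is uninformative here; it does NOT by itself certify existence.

7·p = 4/3 ≈ 1.333333; existence NOT certified by the union bound.


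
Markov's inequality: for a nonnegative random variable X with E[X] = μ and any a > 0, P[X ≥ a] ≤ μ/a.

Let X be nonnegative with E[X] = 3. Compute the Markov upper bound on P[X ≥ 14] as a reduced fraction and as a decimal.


μ = E[X] = 3, a = 14.
Markov: P[X ≥ 14] ≤ μ/a = (3)/14 = 3/14.
Numerically: ≈ 0.2143.
(Since a = 14 > μ = 3.0000, the bound 3/14 is < 1 and informative.)

P[X ≥ 14] ≤ 3/14 ≈ 0.2143.


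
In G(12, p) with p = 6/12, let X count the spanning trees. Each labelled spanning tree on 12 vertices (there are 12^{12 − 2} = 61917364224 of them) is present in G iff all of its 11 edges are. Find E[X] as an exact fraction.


K_12 has 12^{12 − 2} = 61917364224 labelled spanning trees.
For each such spanning tree H, let X_H = 1 if all 11 edges of H are present in G. Then P[X_H = 1] = p^{11} = (1/2)^{11} = 1/2048.
Summing the indicators: E[X] = Σ_H E[X_H] = 61917364224 · p^{11} = 61917364224 · 1/2048 = 30233088.
Numerically: E[X] ≈ 3.0233e+07.

E[X] = 61917364224 · (1/2)^{11} = 30233088 ≈ 3.0233e+07.


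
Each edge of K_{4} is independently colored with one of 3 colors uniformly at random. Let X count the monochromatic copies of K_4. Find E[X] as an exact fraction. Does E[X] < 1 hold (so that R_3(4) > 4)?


E[X] = C(4, 4) · 3^{1 − 6} = 1 · 3^{−5} = 1/243.
As a reduced fraction: E[X] = 1/243 ≈ 0.0041152.
Is E[X] < 1? YES.
Since E[X] < 1, there exists a 3-coloring of K_{4} with no monochromatic K_4; hence R_3(4) > 4.

E[X] = 1/243 ≈ 0.0041152; E[X] < 1, so R_3(4) > 4.


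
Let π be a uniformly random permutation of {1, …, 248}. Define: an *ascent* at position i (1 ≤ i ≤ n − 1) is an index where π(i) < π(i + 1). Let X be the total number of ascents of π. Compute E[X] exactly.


Write X = Σ X_I over i = 1, …, 247, with X_I the indicator of one ascent.
There are 247 indicators.
For each fixed i, the pair (π(i), π(i+1)) is a uniformly random ordered pair of distinct values from {1, …, 248}; by symmetry P[π(i) < π(i+1)] = 1/2.
By linearity: E[X] = 247 · (1/2) = (248 − 1) · (1/2) = 247/2 ≈ 123.500.

E[X] = 247/2 = 123.500.


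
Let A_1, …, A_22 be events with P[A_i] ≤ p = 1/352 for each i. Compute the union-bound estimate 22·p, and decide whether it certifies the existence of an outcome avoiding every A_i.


Union bound: P[∪_{i=1}^{22} A_i] ≤ Σ_i P[A_i] ≤ 22·p = 22·(1/352) = 1/16.
Numerically: 1/16 ≈ 0.0625000.
Is 1/16 < 1? YES.
Since P[∪ A_i] ≤ 1/16 < 1, the complement has P[∩ A_i^c] ≥ 1 − 1/16 = 15/16 > 0, so some outcome avoids every A_i.

22·p = 1/16 ≈ 0.0625000; existence CERTIFIED by the union bound.


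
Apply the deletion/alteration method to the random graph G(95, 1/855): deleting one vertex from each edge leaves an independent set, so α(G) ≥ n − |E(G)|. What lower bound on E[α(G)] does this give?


E[|E(G)|] = C(95, 2)·p = 4465 · (1/855) = 47/9.
E[α(G)] ≥ n − E[|E(G)|] = 95 − 47/9 = 808/9.
Numerically: ≈ 89.778.
(This is only a lower bound; the true E[α(G)] may be larger.)

E[α(G)] ≥ 808/9 ≈ 89.778.


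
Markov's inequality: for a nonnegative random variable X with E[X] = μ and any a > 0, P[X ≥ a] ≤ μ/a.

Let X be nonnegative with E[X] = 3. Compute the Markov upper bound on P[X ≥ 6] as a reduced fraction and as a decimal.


μ = E[X] = 3, a = 6.
Markov: P[X ≥ 6] ≤ μ/a = (3)/6 = 1/2.
Numerically: ≈ 0.500000.
(Since a = 6 > μ = 3.000000, the bound 1/2 is < 1 and informative.)

P[X ≥ 6] ≤ 1/2 ≈ 0.500000.


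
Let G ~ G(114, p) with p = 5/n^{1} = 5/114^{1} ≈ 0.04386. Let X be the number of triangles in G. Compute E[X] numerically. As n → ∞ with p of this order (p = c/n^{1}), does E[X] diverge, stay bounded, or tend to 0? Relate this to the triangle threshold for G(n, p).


Number of potential triangles: C(114, 3) = 240464.
Each occurs with probability p³ ≈ (0.04386)³ ≈ 8.4371440e-05.
By linearity: E[X] = C(114, 3)·p³ ≈ 240464 · 8.4371440e-05 ≈ 20.28829.
Here α = 1, so p = 5/n is exactly at the triangle threshold p ~ 1/n. Asymptotically E[X] → c³/6 = 5³/6 = 125/6 ≈ 20.83333, a bounded constant. In this regime the triangle count is asymptotically Poisson(c³/6).

E[X] ≈ 20.28829; in regime p = Θ(1/n^{1}) E[X] stays bounded (at the triangle threshold p ~ 1/n).


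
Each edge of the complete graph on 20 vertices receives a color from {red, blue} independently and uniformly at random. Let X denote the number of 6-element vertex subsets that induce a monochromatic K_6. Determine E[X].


Let X = Σ_S X_S over the C(20, 6) = 38760 subsets S of size 6, where X_S = 1 if the K_6 on S is monochromatic.
For a fixed S, the K_6 on S has C(6, 2) = 15 edges. P[all 15 edges red] = (1/2)^15, and likewise for blue, so P[monochromatic] = 2·(1/2)^15 = 2^{1 − 15} = 1/16384.
Summing: E[X] = C(20, 6) · 2^{1 − 15} = 38760 · 1/16384 = 4845/2048.
Numerically: E[X] ≈ 2.3657.

E[X] = C(20,6)·2^(1−C(6,2)) = 4845/2048 ≈ 2.3657.


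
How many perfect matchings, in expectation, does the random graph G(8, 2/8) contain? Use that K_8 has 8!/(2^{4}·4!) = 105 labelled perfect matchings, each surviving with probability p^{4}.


K_8 has 8!/(2^{4}·4!) = 105 labelled perfect matchings.
For each such perfect matching H, let X_H = 1 if all 4 edges of H are present in G. Then P[X_H = 1] = p^{4} = (1/4)^{4} = 1/256.
Summing the indicators: E[X] = Σ_H E[X_H] = 105 · p^{4} = 105 · 1/256 = 105/256.
Numerically: E[X] ≈ 0.4102.

E[X] = 105 · (1/4)^{4} = 105/256 ≈ 0.4102.


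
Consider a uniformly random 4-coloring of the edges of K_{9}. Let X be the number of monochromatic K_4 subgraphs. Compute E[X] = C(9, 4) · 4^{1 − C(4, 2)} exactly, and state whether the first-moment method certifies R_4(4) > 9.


E[X] = C(9, 4) · 4^{1 − 6} = 126 · 4^{−5} = 126/1024.
As a reduced fraction: E[X] = 63/512 ≈ 0.1230469.
Is E[X] < 1? YES.
Since E[X] < 1, there exists a 4-coloring of K_{9} with no monochromatic K_4; hence R_4(4) > 9.

E[X] = 63/512 ≈ 0.1230469; E[X] < 1, so R_4(4) > 9.


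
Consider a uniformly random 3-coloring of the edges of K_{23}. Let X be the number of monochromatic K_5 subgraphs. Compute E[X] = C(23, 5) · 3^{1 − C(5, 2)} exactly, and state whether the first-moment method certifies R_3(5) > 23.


E[X] = C(23, 5) · 3^{1 − 10} = 33649 · 3^{−9} = 33649/19683.
As a reduced fraction: E[X] = 33649/19683 ≈ 1.7095463.
Is E[X] < 1? NO.
Since E[X] ≥ 1, the first-moment bound is inconclusive at n = 23; it does NOT by itself certify R_3(5) > 23.

E[X] = 33649/19683 ≈ 1.7095463; E[X] ≥ 1; first-moment method inconclusive here.


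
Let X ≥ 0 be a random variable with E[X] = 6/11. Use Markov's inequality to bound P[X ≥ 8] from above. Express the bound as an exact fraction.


μ = E[X] = 6/11, a = 8.
Markov: P[X ≥ 8] ≤ μ/a = (6/11)/8 = 3/44.
Numerically: ≈ 0.0682.
(Since a = 8 > μ = 0.5455, the bound 3/44 is < 1 and informative.)

P[X ≥ 8] ≤ 3/44 ≈ 0.0682.


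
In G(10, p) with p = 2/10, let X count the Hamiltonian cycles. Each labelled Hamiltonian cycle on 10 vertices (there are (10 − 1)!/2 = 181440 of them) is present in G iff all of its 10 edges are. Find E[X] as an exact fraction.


K_10 has (10 − 1)!/2 = 181440 labelled Hamiltonian cycles.
For each such Hamiltonian cycle H, let X_H = 1 if all 10 edges of H are present in G. Then P[X_H = 1] = p^{10} = (1/5)^{10} = 1/9765625.
Summing the indicators: E[X] = Σ_H E[X_H] = 181440 · p^{10} = 181440 · 1/9765625 = 36288/1953125.
Numerically: E[X] ≈ 0.01858.

E[X] = 181440 · (1/5)^{10} = 36288/1953125 ≈ 0.01858.


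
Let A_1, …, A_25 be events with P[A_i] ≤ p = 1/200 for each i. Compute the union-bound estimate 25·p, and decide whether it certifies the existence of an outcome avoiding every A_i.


Union bound: P[∪_{i=1}^{25} A_i] ≤ Σ_i P[A_i] ≤ 25·p = 25·(1/200) = 1/8.
Numerically: 1/8 ≈ 0.125000.
Is 1/8 < 1? YES.
Since P[∪ A_i] ≤ 1/8 < 1, the complement has P[∩ A_i^c] ≥ 1 − 1/8 = 7/8 > 0, so some outcome avoids every A_i.

25·p = 1/8 ≈ 0.125000; existence CERTIFIED by the union bound.


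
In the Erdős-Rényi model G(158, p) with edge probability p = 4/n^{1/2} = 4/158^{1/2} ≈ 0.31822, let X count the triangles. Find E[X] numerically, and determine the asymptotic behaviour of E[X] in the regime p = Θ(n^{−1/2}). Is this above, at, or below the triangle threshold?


Number of potential triangles: C(158, 3) = 644956.
Each occurs with probability p³ ≈ (0.31822)³ ≈ 3.2225105e-02.
By linearity: E[X] = C(158, 3)·p³ ≈ 644956 · 3.2225105e-02 ≈ 20783.77494.
Since α = 1/2 < 1, p = c/n^{1/2} ≫ 1/n is above the triangle threshold p ~ 1/n. Asymptotically E[X] ~ (c³/6)·n^{3(1−α)} = (4³/6)·n^{1.5} → ∞; triangles are abundant w.h.p.

E[X] ≈ 20783.77494; in regime p = Θ(1/n^{1/2}) E[X] diverges (above the triangle threshold p ~ 1/n).


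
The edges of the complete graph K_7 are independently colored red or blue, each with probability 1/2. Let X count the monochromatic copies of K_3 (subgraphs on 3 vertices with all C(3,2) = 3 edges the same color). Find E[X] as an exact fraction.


Let X = Σ_S X_S over the C(7, 3) = 35 subsets S of size 3, where X_S = 1 if the K_3 on S is monochromatic.
For a fixed S, the K_3 on S has C(3, 2) = 3 edges. P[all 3 edges red] = (1/2)^3, and likewise for blue, so P[monochromatic] = 2·(1/2)^3 = 2^{1 − 3} = 1/4.
By linearity: E[X] = C(7, 3) · 2^{1 − 3} = 35 · 1/4 = 35/4.
Numerically: E[X] ≈ 8.750000.

E[X] = C(7,3)·2^(1−C(3,2)) = 35/4 ≈ 8.750000.


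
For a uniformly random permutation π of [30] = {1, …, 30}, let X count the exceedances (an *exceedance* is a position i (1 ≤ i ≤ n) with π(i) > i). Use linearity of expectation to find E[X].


Write X = Σ_{i=1}^{30} X_i, where X_i = 1_{π(i) > i}.
For each fixed i, π(i) is uniform over {1, …, 30} (marginal of a uniform permutation), so P[π(i) > i] = (n − i)/n. Summing: Σ_{i=1}^{30} (n − i)/n = (0 + 1 + … + 29)/30 = 30(30 − 1)/(2·30) = (30 − 1)/2.
Hence E[X] = Σ_{i=1}^{30} (30 − i)/30 = 29/2 ≈ 14.50000.

E[X] = 29/2 = 14.50000.


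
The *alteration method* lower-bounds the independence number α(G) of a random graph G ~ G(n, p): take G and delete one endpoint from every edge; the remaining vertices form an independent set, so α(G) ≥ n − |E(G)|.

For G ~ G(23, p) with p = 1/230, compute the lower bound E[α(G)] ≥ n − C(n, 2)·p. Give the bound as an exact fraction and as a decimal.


E[|E(G)|] = C(23, 2)·p = 253 · (1/230) = 11/10.
E[α(G)] ≥ n − E[|E(G)|] = 23 − 11/10 = 219/10.
Numerically: ≈ 21.900000.
(This is only a lower bound; the true E[α(G)] may be larger.)

E[α(G)] ≥ 219/10 ≈ 21.900000.


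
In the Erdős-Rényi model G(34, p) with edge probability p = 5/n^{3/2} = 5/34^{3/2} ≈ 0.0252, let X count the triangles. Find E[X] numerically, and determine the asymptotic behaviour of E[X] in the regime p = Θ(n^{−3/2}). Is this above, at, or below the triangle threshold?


Number of potential triangles: C(34, 3) = 5984.
Each occurs with probability p³ ≈ (0.0252)³ ≈ 1.60419e-05.
By linearity: E[X] = C(34, 3)·p³ ≈ 5984 · 1.60419e-05 ≈ 0.096.
Since α = 3/2 > 1, p = c/n^{3/2} = o(1/n) is below the triangle threshold p ~ 1/n. Asymptotically E[X] ~ (c³/6)·n^{3(1−α)} = (5³/6)·n^{-1.5} → 0, so by Markov's inequality G has no triangles w.h.p.

E[X] ≈ 0.096; in regime p = Θ(1/n^{3/2}) E[X] tends to 0 (below the triangle threshold p ~ 1/n).


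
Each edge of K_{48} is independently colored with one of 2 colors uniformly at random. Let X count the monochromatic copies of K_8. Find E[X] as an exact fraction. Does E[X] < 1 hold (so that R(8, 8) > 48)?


E[X] = C(48, 8) · 2^{1 − 28} = 377348994 · 2^{−27} = 377348994/134217728.
As a reduced fraction: E[X] = 188674497/67108864 ≈ 2.81147.
Is E[X] < 1? NO.
Since E[X] ≥ 1, the first-moment bound is inconclusive at n = 48; it does NOT by itself certify R(8, 8) > 48.

E[X] = 188674497/67108864 ≈ 2.81147; E[X] ≥ 1; first-moment method inconclusive here.


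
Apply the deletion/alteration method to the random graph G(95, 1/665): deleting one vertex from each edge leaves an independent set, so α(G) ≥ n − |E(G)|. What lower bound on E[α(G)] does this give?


E[|E(G)|] = C(95, 2)·p = 4465 · (1/665) = 47/7.
E[α(G)] ≥ n − E[|E(G)|] = 95 − 47/7 = 618/7.
Numerically: ≈ 88.28571.
(This is only a lower bound; the true E[α(G)] may be larger.)

E[α(G)] ≥ 618/7 ≈ 88.28571.


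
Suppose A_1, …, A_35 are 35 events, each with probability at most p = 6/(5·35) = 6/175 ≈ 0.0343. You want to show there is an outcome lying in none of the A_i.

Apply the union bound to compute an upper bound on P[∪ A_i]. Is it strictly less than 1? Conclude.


Union bound: P[∪_{i=1}^{35} A_i] ≤ Σ_i P[A_i] ≤ 35·p = 35·(6/175) = 6/5.
Numerically: 6/5 ≈ 1.2000.
Is 6/5 < 1? NO.
Since the bound 6/5 is ≥ 1, the union bound is uninformative here; it does NOT by itself certify existence.

35·p = 6/5 ≈ 1.2000; existence NOT certified by the union bound.


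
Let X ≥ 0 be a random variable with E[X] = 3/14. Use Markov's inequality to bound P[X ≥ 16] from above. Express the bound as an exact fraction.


μ = E[X] = 3/14, a = 16.
Markov: P[X ≥ 16] ≤ μ/a = (3/14)/16 = 3/224.
Numerically: ≈ 0.013393.
(Since a = 16 > μ = 0.214286, the bound 3/224 is < 1 and informative.)

P[X ≥ 16] ≤ 3/224 ≈ 0.013393.


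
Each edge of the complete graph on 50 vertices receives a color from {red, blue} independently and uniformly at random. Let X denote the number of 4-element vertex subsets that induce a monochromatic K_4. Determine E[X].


Let X = Σ_S X_S over the C(50, 4) = 230300 subsets S of size 4, where X_S = 1 if the K_4 on S is monochromatic.
For a fixed S, the K_4 on S has C(4, 2) = 6 edges. P[all 6 edges red] = (1/2)^6, and likewise for blue, so P[monochromatic] = 2·(1/2)^6 = 2^{1 − 6} = 1/32.
By linearity: E[X] = C(50, 4) · 2^{1 − 6} = 230300 · 1/32 = 57575/8.
Numerically: E[X] ≈ 7196.8750.

E[X] = C(50,4)·2^(1−C(4,2)) = 57575/8 ≈ 7196.8750.


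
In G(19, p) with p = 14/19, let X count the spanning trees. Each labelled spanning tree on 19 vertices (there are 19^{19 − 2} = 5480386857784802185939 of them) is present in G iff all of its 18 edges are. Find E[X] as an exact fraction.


K_19 has 19^{19 − 2} = 5480386857784802185939 labelled spanning trees.
For each such spanning tree H, let X_H = 1 if all 18 edges of H are present in G. Then P[X_H = 1] = p^{18} = (14/19)^{18} = 426878854210636742656/104127350297911241532841.
By linearity: E[X] = Σ_H E[X_H] = 5480386857784802185939 · p^{18} = 5480386857784802185939 · 426878854210636742656/104127350297911241532841 = 426878854210636742656/19.
Numerically: E[X] ≈ 2.25e+19.

E[X] = 5480386857784802185939 · (14/19)^{18} = 426878854210636742656/19 ≈ 2.25e+19.


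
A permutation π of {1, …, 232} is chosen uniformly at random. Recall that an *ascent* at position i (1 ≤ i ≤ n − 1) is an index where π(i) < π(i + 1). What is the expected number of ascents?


Write X = Σ X_I over i = 1, …, 231, with X_I the indicator of one ascent.
There are 231 indicators.
For each fixed i, the pair (π(i), π(i+1)) is a uniformly random ordered pair of distinct values from {1, …, 232}; by symmetry P[π(i) < π(i+1)] = 1/2.
By linearity: E[X] = 231 · (1/2) = (232 − 1) · (1/2) = 231/2 ≈ 115.5000.

E[X] = 231/2 = 115.5000.


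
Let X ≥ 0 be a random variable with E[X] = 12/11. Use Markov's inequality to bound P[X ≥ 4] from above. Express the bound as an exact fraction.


μ = E[X] = 12/11, a = 4.
Markov: P[X ≥ 4] ≤ μ/a = (12/11)/4 = 3/11.
Numerically: ≈ 0.2727.
(Since a = 4 > μ = 1.0909, the bound 3/11 is < 1 and informative.)

P[X ≥ 4] ≤ 3/11 ≈ 0.2727.


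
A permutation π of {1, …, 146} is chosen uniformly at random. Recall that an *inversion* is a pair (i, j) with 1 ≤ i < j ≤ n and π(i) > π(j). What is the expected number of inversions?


Write X = Σ X_I over the C(146, 2) = 10585 pairs i < j, with X_I the indicator of one inversion.
There are 10585 indicators.
For each fixed pair i < j, the values π(i) and π(j) are two distinct elements of {1, …, 146} in uniformly random order; by symmetry P[π(i) > π(j)] = 1/2.
By linearity: E[X] = 10585 · (1/2) = C(146, 2) · (1/2) = 10585/2 = 10585/2 ≈ 5292.50000.

E[X] = 10585/2 = 5292.50000.


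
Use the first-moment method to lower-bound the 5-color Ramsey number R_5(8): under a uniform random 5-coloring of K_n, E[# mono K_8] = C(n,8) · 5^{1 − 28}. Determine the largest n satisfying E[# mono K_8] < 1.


We need C(n, 8) · 5^{1 − 28} < 1, i.e. C(n, 8) < 5^{28 − 1} = 7450580596923828125.
Check values of n near the boundary:
  n = 861: C(861, 8) = 7250034996615275865; 7250034996615275865 < 7450580596923828125? YES
  n = 862: C(862, 8) = 7317951015318931845; 7317951015318931845 < 7450580596923828125? YES
  n = 863: C(863, 8) = 7386423071602617757; 7386423071602617757 < 7450580596923828125? YES
  n = 864: C(864, 8) = 7455455062926006708; 7455455062926006708 < 7450580596923828125? NO
  n = 865: C(865, 8) = 7525050909487743060; 7525050909487743060 < 7450580596923828125? NO
The largest n with C(n, 8) < 7450580596923828125 is n = 863 (where E[X] = 7386423071602617757/7450580596923828125 ≈ 0.99139). Hence R_5(8) > 863, i.e. R_5(8) ≥ 864.

Largest n = 863; hence R_5(8) > 863.


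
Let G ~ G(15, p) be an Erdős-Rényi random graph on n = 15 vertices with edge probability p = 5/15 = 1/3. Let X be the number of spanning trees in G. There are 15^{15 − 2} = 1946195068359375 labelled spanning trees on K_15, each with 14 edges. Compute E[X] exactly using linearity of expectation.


K_15 has 15^{15 − 2} = 1946195068359375 labelled spanning trees.
For each such spanning tree H, let X_H = 1 if all 14 edges of H are present in G. Then P[X_H = 1] = p^{14} = (1/3)^{14} = 1/4782969.
Summing the indicators: E[X] = Σ_H E[X_H] = 1946195068359375 · p^{14} = 1946195068359375 · 1/4782969 = 1220703125/3.
Numerically: E[X] ≈ 4.069e+08.

E[X] = 1946195068359375 · (1/3)^{14} = 1220703125/3 ≈ 4.069e+08.


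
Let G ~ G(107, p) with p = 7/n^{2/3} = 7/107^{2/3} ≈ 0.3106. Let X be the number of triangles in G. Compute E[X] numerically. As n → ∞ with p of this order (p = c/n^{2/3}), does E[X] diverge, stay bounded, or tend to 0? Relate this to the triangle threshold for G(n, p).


Number of potential triangles: C(107, 3) = 198485.
Each occurs with probability p³ ≈ (0.3106)³ ≈ 2.995895e-02.
By linearity: E[X] = C(107, 3)·p³ ≈ 198485 · 2.995895e-02 ≈ 5946.4019.
Since α = 2/3 < 1, p = c/n^{2/3} ≫ 1/n is above the triangle threshold p ~ 1/n. Asymptotically E[X] ~ (c³/6)·n^{3(1−α)} = (7³/6)·n^{1} → ∞; triangles are abundant w.h.p.

E[X] ≈ 5946.4019; in regime p = Θ(1/n^{2/3}) E[X] diverges (above the triangle threshold p ~ 1/n).


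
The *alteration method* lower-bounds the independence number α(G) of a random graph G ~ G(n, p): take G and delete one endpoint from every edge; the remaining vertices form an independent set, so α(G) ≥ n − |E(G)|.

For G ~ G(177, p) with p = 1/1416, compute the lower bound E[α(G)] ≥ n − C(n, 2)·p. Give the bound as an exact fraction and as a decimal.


E[|E(G)|] = C(177, 2)·p = 15576 · (1/1416) = 11.
E[α(G)] ≥ n − E[|E(G)|] = 177 − 11 = 166.
Numerically: ≈ 166.00000.
(This is only a lower bound; the true E[α(G)] may be larger.)

E[α(G)] ≥ 166 ≈ 166.00000.


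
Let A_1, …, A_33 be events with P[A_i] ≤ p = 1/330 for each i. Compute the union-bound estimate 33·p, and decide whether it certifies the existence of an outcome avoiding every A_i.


Union bound: P[∪_{i=1}^{33} A_i] ≤ Σ_i P[A_i] ≤ 33·p = 33·(1/330) = 1/10.
Numerically: 1/10 ≈ 0.1000000.
Is 1/10 < 1? YES.
Since P[∪ A_i] ≤ 1/10 < 1, the complement has P[∩ A_i^c] ≥ 1 − 1/10 = 9/10 > 0, so some outcome avoids every A_i.

33·p = 1/10 ≈ 0.1000000; existence CERTIFIED by the union bound.


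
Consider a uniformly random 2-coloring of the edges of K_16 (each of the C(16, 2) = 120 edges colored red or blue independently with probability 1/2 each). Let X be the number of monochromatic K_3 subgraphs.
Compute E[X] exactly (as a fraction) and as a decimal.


Let X = Σ_S X_S over the C(16, 3) = 560 subsets S of size 3, where X_S = 1 if the K_3 on S is monochromatic.
For a fixed S, the K_3 on S has C(3, 2) = 3 edges. P[all 3 edges red] = (1/2)^3, and likewise for blue, so P[monochromatic] = 2·(1/2)^3 = 2^{1 − 3} = 1/4.
Summing: E[X] = C(16, 3) · 2^{1 − 3} = 560 · 1/4 = 140.
Numerically: E[X] ≈ 140.0000.

E[X] = C(16,3)·2^(1−C(3,2)) = 140 ≈ 140.0000.


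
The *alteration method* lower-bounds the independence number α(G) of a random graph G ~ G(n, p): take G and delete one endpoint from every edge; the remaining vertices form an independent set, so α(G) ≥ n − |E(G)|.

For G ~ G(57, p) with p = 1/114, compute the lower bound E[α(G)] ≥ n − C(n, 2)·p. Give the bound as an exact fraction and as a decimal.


E[|E(G)|] = C(57, 2)·p = 1596 · (1/114) = 14.
E[α(G)] ≥ n − E[|E(G)|] = 57 − 14 = 43.
Numerically: ≈ 43.000000.
(This is only a lower bound; the true E[α(G)] may be larger.)

E[α(G)] ≥ 43 ≈ 43.000000.


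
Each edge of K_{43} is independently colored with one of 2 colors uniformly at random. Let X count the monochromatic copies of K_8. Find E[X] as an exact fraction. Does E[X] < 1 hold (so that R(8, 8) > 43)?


E[X] = C(43, 8) · 2^{1 − 28} = 145008513 · 2^{−27} = 145008513/134217728.
As a reduced fraction: E[X] = 145008513/134217728 ≈ 1.080398.
Is E[X] < 1? NO.
Since E[X] ≥ 1, the first-moment bound is inconclusive at n = 43; it does NOT by itself certify R(8, 8) > 43.

E[X] = 145008513/134217728 ≈ 1.080398; E[X] ≥ 1; first-moment method inconclusive here.


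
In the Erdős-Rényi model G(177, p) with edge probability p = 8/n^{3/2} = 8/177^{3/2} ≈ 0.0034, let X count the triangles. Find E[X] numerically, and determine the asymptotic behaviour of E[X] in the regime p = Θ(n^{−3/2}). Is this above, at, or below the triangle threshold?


Number of potential triangles: C(177, 3) = 908600.
Each occurs with probability p³ ≈ (0.0034)³ ≈ 3.92094e-08.
By linearity: E[X] = C(177, 3)·p³ ≈ 908600 · 3.92094e-08 ≈ 0.036.
Since α = 3/2 > 1, p = c/n^{3/2} = o(1/n) is below the triangle threshold p ~ 1/n. Asymptotically E[X] ~ (c³/6)·n^{3(1−α)} = (8³/6)·n^{-1.5} → 0, so by Markov's inequality G has no triangles w.h.p.

E[X] ≈ 0.036; in regime p = Θ(1/n^{3/2}) E[X] tends to 0 (below the triangle threshold p ~ 1/n).


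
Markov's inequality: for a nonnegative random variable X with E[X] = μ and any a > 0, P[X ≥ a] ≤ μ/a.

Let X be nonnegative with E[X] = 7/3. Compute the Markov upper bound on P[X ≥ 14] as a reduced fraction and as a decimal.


μ = E[X] = 7/3, a = 14.
Markov: P[X ≥ 14] ≤ μ/a = (7/3)/14 = 1/6.
Numerically: ≈ 0.1667.
(Since a = 14 > μ = 2.3333, the bound 1/6 is < 1 and informative.)

P[X ≥ 14] ≤ 1/6 ≈ 0.1667.


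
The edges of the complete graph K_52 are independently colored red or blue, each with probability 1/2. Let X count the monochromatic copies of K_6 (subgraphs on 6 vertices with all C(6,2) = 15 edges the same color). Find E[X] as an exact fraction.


Let X = Σ_S X_S over the C(52, 6) = 20358520 subsets S of size 6, where X_S = 1 if the K_6 on S is monochromatic.
For a fixed S, the K_6 on S has C(6, 2) = 15 edges. P[all 15 edges red] = (1/2)^15, and likewise for blue, so P[monochromatic] = 2·(1/2)^15 = 2^{1 − 15} = 1/16384.
Summing: E[X] = C(52, 6) · 2^{1 − 15} = 20358520 · 1/16384 = 2544815/2048.
Numerically: E[X] ≈ 1242.585449.

E[X] = C(52,6)·2^(1−C(6,2)) = 2544815/2048 ≈ 1242.585449.


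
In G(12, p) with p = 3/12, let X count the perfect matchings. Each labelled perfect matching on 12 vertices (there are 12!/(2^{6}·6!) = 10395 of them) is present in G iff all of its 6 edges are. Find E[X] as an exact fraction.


K_12 has 12!/(2^{6}·6!) = 10395 labelled perfect matchings.
For each such perfect matching H, let X_H = 1 if all 6 edges of H are present in G. Then P[X_H = 1] = p^{6} = (1/4)^{6} = 1/4096.
By linearity: E[X] = Σ_H E[X_H] = 10395 · p^{6} = 10395 · 1/4096 = 10395/4096.
Numerically: E[X] ≈ 2.54.

E[X] = 10395 · (1/4)^{6} = 10395/4096 ≈ 2.54.


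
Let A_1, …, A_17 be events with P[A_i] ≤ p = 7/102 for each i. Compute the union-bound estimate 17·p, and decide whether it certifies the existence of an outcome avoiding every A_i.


Union bound: P[∪_{i=1}^{17} A_i] ≤ Σ_i P[A_i] ≤ 17·p = 17·(7/102) = 7/6.
Numerically: 7/6 ≈ 1.167.
Is 7/6 < 1? NO.
Since the bound 7/6 is ≥ 1, the union bound is uninformative here; it does NOT by itself certify existence.

17·p = 7/6 ≈ 1.167; existence NOT certified by the union bound.


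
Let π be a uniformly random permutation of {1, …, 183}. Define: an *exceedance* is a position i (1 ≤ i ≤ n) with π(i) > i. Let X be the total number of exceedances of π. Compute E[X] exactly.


Write X = Σ_{i=1}^{183} X_i, where X_i = 1_{π(i) > i}.
For each fixed i, π(i) is uniform over {1, …, 183} (marginal of a uniform permutation), so P[π(i) > i] = (n − i)/n. Summing: Σ_{i=1}^{183} (n − i)/n = (0 + 1 + … + 182)/183 = 183(183 − 1)/(2·183) = (183 − 1)/2.
Hence E[X] = Σ_{i=1}^{183} (183 − i)/183 = 91 ≈ 91.000000.

E[X] = 91 = 91.000000.


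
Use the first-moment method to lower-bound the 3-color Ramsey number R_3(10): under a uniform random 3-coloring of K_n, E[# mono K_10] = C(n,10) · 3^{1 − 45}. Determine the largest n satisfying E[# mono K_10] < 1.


We need C(n, 10) · 3^{1 − 45} < 1, i.e. C(n, 10) < 3^{45 − 1} = 984770902183611232881.
Check values of n near the boundary:
  n = 570: C(570, 10) = 921524823451961408691; 921524823451961408691 < 984770902183611232881? YES
  n = 571: C(571, 10) = 937951290893172842001; 937951290893172842001 < 984770902183611232881? YES
  n = 572: C(572, 10) = 954640815642161682606; 954640815642161682606 < 984770902183611232881? YES
  n = 573: C(573, 10) = 971597135635805762226; 971597135635805762226 < 984770902183611232881? YES
  n = 574: C(574, 10) = 988824035203816502691; 988824035203816502691 < 984770902183611232881? NO
  n = 575: C(575, 10) = 1006325345561406175305; 1006325345561406175305 < 984770902183611232881? NO
  n = 576: C(576, 10) = 1024104945306307344480; 1024104945306307344480 < 984770902183611232881? NO
The largest n with C(n, 10) < 984770902183611232881 is n = 573 (where E[X] = 35985079097622435638/36472996377170786403 ≈ 0.98662). Hence R_3(10) > 573, i.e. R_3(10) ≥ 574.

Largest n = 573; hence R_3(10) > 573.


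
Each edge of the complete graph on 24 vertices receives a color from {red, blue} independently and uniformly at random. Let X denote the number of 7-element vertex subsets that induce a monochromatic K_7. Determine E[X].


Let X = Σ_S X_S over the C(24, 7) = 346104 subsets S of size 7, where X_S = 1 if the K_7 on S is monochromatic.
For a fixed S, the K_7 on S has C(7, 2) = 21 edges. P[all 21 edges red] = (1/2)^21, and likewise for blue, so P[monochromatic] = 2·(1/2)^21 = 2^{1 − 21} = 1/1048576.
By linearity of expectation: E[X] = C(24, 7) · 2^{1 − 21} = 346104 · 1/1048576 = 43263/131072.
Numerically: E[X] ≈ 0.330.

E[X] = C(24,7)·2^(1−C(7,2)) = 43263/131072 ≈ 0.330.


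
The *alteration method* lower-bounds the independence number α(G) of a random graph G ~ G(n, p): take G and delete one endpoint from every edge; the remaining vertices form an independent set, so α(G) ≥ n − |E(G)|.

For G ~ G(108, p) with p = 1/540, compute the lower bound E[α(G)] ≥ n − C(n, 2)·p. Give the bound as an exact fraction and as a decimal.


E[|E(G)|] = C(108, 2)·p = 5778 · (1/540) = 107/10.
E[α(G)] ≥ n − E[|E(G)|] = 108 − 107/10 = 973/10.
Numerically: ≈ 97.300.
(This is only a lower bound; the true E[α(G)] may be larger.)

E[α(G)] ≥ 973/10 ≈ 97.300.


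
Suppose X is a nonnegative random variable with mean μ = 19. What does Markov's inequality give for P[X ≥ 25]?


μ = E[X] = 19, a = 25.
Markov: P[X ≥ 25] ≤ μ/a = (19)/25 = 19/25.
Numerically: ≈ 0.760.
(Since a = 25 > μ = 19.000, the bound 19/25 is < 1 and informative.)

P[X ≥ 25] ≤ 19/25 ≈ 0.760.


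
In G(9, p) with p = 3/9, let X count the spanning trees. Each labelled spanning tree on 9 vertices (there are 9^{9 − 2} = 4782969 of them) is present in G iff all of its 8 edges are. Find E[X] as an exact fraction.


K_9 has 9^{9 − 2} = 4782969 labelled spanning trees.
For each such spanning tree H, let X_H = 1 if all 8 edges of H are present in G. Then P[X_H = 1] = p^{8} = (1/3)^{8} = 1/6561.
By linearity of expectation: E[X] = Σ_H E[X_H] = 4782969 · p^{8} = 4782969 · 1/6561 = 729.
Numerically: E[X] ≈ 729.

E[X] = 4782969 · (1/3)^{8} = 729 ≈ 729.


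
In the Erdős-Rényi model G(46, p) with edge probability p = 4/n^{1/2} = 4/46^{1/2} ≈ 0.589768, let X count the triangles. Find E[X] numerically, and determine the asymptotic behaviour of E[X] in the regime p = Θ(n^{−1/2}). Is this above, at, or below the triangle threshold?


Number of potential triangles: C(46, 3) = 15180.
Each occurs with probability p³ ≈ (0.589768)³ ≈ 2.05136635e-01.
By linearity: E[X] = C(46, 3)·p³ ≈ 15180 · 2.05136635e-01 ≈ 3113.974114.
Since α = 1/2 < 1, p = c/n^{1/2} ≫ 1/n is above the triangle threshold p ~ 1/n. Asymptotically E[X] ~ (c³/6)·n^{3(1−α)} = (4³/6)·n^{1.5} → ∞; triangles are abundant w.h.p.

E[X] ≈ 3113.974114; in regime p = Θ(1/n^{1/2}) E[X] diverges (above the triangle threshold p ~ 1/n).


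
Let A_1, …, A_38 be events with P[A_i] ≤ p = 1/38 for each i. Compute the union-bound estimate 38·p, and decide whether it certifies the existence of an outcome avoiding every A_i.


Union bound: P[∪_{i=1}^{38} A_i] ≤ Σ_i P[A_i] ≤ 38·p = 38·(1/38) = 1.
Numerically: 1 ≈ 1.0000000.
Is 1 < 1? NO.
Since the bound 1 is ≥ 1, the union bound is uninformative here; it does NOT by itself certify existence.

38·p = 1 ≈ 1.0000000; existence NOT certified by the union bound.
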